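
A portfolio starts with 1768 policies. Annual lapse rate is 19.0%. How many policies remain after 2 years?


remaining = initial * (1 - lapse)^years
= 1768 * (1 - 0.19)^2
= 1768 * 0.6561
= 1159.9848


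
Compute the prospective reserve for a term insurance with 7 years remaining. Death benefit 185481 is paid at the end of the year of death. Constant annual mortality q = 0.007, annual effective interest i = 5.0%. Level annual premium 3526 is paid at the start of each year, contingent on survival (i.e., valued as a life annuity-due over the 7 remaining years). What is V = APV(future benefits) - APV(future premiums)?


v = 1/(1+i) = 0.952381
APV(future benefits) per unit = sum_{k=0}^{6} k_p_x * q * v^(k+1) = 0.039718
APV(future benefits) = 185481 * 0.039718 = 7366.9625
Life annuity-due factor ä_{x:7} = sum_{k=0}^{6} k_p_x * v^k = 5.957723
APV(future premiums) = 3526 * 5.957723 = 21006.9305
V = 7366.9625 - 21006.9305
= -13639.968


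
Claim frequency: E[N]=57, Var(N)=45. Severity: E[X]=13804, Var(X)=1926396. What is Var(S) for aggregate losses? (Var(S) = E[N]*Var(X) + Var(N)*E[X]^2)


Var(S) = E[N]*Var(X) + Var(N)*E[X]^2
= 57*1926396 + 45*13804^2
= 109804572 + 8574768720
= 8.6846e+09


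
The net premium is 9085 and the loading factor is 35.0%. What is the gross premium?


Gross = net * (1 + loading)
= 9085 * (1 + 0.35)
= 9085 * 1.35
= 12264.75


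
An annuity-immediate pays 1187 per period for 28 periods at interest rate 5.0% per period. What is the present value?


PV = PMT * (1 - (1+i)^(-n)) / i
= 1187 * (1 - (1+0.05)^(-28)) / 0.05
= 1187 * (1 - 0.255094) / 0.05
= 1187 * 14.898127
= 17684.0771


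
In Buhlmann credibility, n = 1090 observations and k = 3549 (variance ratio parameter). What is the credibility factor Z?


Z = n / (n + k)
= 1090 / (1090 + 3549)
= 1090 / 4639
= 0.235


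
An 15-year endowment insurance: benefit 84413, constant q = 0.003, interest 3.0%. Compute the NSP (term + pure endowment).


Term component = 2965.3757
Pure endowment = 15_p_x * v^15 * benefit = 0.955933 * 0.641862 * 84413 = 51793.8672
NSP = 54759.2429


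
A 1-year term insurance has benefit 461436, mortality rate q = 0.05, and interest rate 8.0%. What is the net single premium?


NSP = benefit * q * v
v = 1/(1+i) = 0.925926
NSP = 461436 * 0.05 * 0.925926
= 21362.7778


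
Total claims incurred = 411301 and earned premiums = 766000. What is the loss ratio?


Loss ratio = claims / premiums
= 411301 / 766000
= 0.5369


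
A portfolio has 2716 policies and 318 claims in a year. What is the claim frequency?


frequency = claims / policies
= 318 / 2716
= 0.1171


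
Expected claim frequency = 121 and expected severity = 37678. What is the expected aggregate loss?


E[S] = E[N] * E[X]
= 121 * 37678
= 4.5590e+06


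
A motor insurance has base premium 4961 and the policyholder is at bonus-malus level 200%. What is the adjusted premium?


adjusted = base * BM_level / 100
= 4961 * 200 / 100
= 4961 * 2.0
= 9922.0


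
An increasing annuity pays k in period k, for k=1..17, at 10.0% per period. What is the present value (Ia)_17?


(Ia)_n = sum_{k=1}^{n} k * v^k, v = 1/(1+i)
v = 0.909091
Sum computed term by term:
(Ia)_17 = 54.6035


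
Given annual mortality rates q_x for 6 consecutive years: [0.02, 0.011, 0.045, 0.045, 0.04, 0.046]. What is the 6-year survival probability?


p_k = 1 - q_k for each year
Survival = product of (1 - q_k)
= 0.98 * 0.989 * 0.955 * 0.955 * 0.96 * 0.954
= 0.8096


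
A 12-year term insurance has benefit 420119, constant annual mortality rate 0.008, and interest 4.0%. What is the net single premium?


NSP = benefit * sum_{k=0}^{n-1} k_p_x * q * v^(k+1)
With constant q=0.008, v=0.961538
Sum = 0.072133
NSP = 420119 * 0.072133
= 30304.2389


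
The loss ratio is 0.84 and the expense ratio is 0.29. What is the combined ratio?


Combined ratio = loss ratio + expense ratio
= 0.84 + 0.29
= 1.13


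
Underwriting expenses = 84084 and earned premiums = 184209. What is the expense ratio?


Expense ratio = expenses / premiums
= 84084 / 184209
= 0.4565


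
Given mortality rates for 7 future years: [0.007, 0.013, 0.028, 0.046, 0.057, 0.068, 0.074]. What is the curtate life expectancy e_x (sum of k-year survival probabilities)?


e_x = sum_{k=1}^{n} k_p_x
k_p_x values:
  1_p_x = 0.993
  2_p_x = 0.980091
  3_p_x = 0.952648
  4_p_x = 0.908827
  5_p_x = 0.857024
  6_p_x = 0.798746
  7_p_x = 0.739639
e_x = 6.23


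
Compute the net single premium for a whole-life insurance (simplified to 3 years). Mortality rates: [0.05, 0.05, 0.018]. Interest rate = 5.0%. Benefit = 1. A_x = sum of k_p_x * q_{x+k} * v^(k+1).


v = 0.952381
Year 0: k_p_x=1.0, q=0.05, term=0.047619
Year 1: k_p_x=0.95, q=0.05, term=0.043084
Year 2: k_p_x=0.9025, q=0.018, term=0.014033
A_x = 0.1047


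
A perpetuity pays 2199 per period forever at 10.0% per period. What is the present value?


PV = PMT / i
= 2199 / 0.1
= 21990.0


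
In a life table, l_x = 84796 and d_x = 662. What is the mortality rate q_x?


q_x = d_x / l_x
= 662 / 84796
= 0.0078


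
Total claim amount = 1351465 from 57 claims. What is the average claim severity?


severity = total / number
= 1351465 / 57
= 23709.9123


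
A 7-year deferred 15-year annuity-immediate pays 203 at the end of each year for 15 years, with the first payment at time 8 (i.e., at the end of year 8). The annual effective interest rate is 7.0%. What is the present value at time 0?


PV at time 7 of the 15-year annuity-immediate:
a_n = 203 * (1-(1+0.07)^(-15))/0.07 = 1848.9065
Discount back 7 years to time 0:
PV = 1848.9065 * (1+0.07)^(-7)
= 1848.9065 * 0.62275
= 1151.4061


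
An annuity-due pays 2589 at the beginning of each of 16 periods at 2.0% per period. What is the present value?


PV_due = PMT * (1-(1+i)^(-n))/i * (1+i)
PV_immediate = 35152.6894
PV_due = 35152.6894 * 1.02
= 35855.7432


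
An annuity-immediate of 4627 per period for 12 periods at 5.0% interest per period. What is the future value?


FV = PMT * ((1+i)^n - 1) / i
= 4627 * ((1.05)^12 - 1) / 0.05
= 4627 * (1.795856 - 1) / 0.05
= 73648.5444


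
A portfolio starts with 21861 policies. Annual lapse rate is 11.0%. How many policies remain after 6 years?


remaining = initial * (1 - lapse)^years
= 21861 * (1 - 0.11)^6
= 21861 * 0.496981
= 10864.508


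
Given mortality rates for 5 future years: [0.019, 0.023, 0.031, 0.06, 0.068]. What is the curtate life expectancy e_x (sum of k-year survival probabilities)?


e_x = sum_{k=1}^{n} k_p_x
k_p_x values:
  1_p_x = 0.981
  2_p_x = 0.958437
  3_p_x = 0.928725
  4_p_x = 0.873002
  5_p_x = 0.813638
e_x = 4.5548


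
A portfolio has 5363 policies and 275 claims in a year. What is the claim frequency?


frequency = claims / policies
= 275 / 5363
= 0.0513


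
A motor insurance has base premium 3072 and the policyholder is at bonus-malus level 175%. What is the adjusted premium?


adjusted = base * BM_level / 100
= 3072 * 175 / 100
= 3072 * 1.75
= 5376.0


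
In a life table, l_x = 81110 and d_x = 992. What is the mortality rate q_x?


q_x = d_x / l_x
= 992 / 81110
= 0.0122


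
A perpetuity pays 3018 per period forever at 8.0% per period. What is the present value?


PV = PMT / i
= 3018 / 0.08
= 37725.0


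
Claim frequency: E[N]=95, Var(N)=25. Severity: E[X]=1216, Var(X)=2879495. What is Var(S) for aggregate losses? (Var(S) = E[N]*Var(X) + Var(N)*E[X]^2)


Var(S) = E[N]*Var(X) + Var(N)*E[X]^2
= 95*2879495 + 25*1216^2
= 273552025 + 36966400
= 3.1052e+08


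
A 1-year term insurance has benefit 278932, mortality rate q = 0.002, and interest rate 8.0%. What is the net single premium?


NSP = benefit * q * v
v = 1/(1+i) = 0.925926
NSP = 278932 * 0.002 * 0.925926
= 516.5407


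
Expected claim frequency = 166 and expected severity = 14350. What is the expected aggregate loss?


E[S] = E[N] * E[X]
= 166 * 14350
= 2.3821e+06


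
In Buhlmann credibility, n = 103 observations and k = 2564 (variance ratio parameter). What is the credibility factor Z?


Z = n / (n + k)
= 103 / (103 + 2564)
= 103 / 2667
= 0.0386


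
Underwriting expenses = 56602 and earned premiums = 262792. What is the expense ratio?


Expense ratio = expenses / premiums
= 56602 / 262792
= 0.2154


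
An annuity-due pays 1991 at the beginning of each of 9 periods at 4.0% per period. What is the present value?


PV_due = PMT * (1-(1+i)^(-n))/i * (1+i)
PV_immediate = 14803.7452
PV_due = 14803.7452 * 1.04
= 15395.895


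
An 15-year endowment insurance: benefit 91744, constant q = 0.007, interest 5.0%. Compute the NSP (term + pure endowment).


Term component = 6389.2754
Pure endowment = 15_p_x * v^15 * benefit = 0.899992 * 0.481017 * 91744 = 39717.0435
NSP = 46106.3189


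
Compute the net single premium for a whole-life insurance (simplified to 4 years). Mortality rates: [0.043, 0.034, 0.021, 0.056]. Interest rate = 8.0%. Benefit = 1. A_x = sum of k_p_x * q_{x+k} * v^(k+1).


v = 0.925926
Year 0: k_p_x=1.0, q=0.043, term=0.039815
Year 1: k_p_x=0.957, q=0.034, term=0.027896
Year 2: k_p_x=0.924462, q=0.021, term=0.015411
Year 3: k_p_x=0.905048, q=0.056, term=0.037253
A_x = 0.1204


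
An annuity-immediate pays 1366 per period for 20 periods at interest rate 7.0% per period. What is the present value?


PV = PMT * (1 - (1+i)^(-n)) / i
= 1366 * (1 - (1+0.07)^(-20)) / 0.07
= 1366 * (1 - 0.258419) / 0.07
= 1366 * 10.594014
= 14471.4235


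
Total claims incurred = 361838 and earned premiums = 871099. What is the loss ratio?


Loss ratio = claims / premiums
= 361838 / 871099
= 0.4154


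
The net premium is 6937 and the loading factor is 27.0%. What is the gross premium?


Gross = net * (1 + loading)
= 6937 * (1 + 0.27)
= 6937 * 1.27
= 8809.99


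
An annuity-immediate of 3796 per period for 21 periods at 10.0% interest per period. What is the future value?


FV = PMT * ((1+i)^n - 1) / i
= 3796 * ((1.1)^21 - 1) / 0.1
= 3796 * (7.40025 - 1) / 0.1
= 242953.4879


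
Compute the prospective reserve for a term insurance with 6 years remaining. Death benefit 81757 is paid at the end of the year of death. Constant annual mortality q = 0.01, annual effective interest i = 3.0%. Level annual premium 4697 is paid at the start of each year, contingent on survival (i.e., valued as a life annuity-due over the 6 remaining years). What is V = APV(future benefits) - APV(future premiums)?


v = 1/(1+i) = 0.970874
APV(future benefits) per unit = sum_{k=0}^{5} k_p_x * q * v^(k+1) = 0.052881
APV(future benefits) = 81757 * 0.052881 = 4323.4164
Life annuity-due factor ä_{x:6} = sum_{k=0}^{5} k_p_x * v^k = 5.446774
APV(future premiums) = 4697 * 5.446774 = 25583.4966
V = 4323.4164 - 25583.4966
= -21260.0803


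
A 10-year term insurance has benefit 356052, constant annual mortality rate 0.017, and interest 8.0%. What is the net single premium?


NSP = benefit * sum_{k=0}^{n-1} k_p_x * q * v^(k+1)
With constant q=0.017, v=0.925926
Sum = 0.106871
NSP = 356052 * 0.106871
= 38051.4673


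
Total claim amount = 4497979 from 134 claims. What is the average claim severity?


severity = total / number
= 4497979 / 134
= 33567.0075


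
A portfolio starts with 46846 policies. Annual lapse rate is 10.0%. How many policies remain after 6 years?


remaining = initial * (1 - lapse)^years
= 46846 * (1 - 0.1)^6
= 46846 * 0.531441
= 24895.8851


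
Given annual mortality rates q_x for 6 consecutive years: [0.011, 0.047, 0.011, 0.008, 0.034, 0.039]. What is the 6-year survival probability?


p_k = 1 - q_k for each year
Survival = product of (1 - q_k)
= 0.989 * 0.953 * 0.989 * 0.992 * 0.966 * 0.961
= 0.8584


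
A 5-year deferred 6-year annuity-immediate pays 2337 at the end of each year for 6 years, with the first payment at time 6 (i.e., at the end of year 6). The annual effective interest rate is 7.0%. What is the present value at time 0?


PV at time 5 of the 6-year annuity-immediate:
a_n = 2337 * (1-(1+0.07)^(-6))/0.07 = 11139.4032
Discount back 5 years to time 0:
PV = 11139.4032 * (1+0.07)^(-5)
= 11139.4032 * 0.712986
= 7942.2405


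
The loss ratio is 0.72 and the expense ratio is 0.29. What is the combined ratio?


Combined ratio = loss ratio + expense ratio
= 0.72 + 0.29
= 1.01


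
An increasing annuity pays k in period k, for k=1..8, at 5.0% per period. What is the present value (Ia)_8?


(Ia)_n = sum_{k=1}^{n} k * v^k, v = 1/(1+i)
v = 0.952381
Sum computed term by term:
(Ia)_8 = 27.4332


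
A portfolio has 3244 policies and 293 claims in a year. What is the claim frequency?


frequency = claims / policies
= 293 / 3244
= 0.0903


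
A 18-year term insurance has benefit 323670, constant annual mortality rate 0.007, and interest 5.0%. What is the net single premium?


NSP = benefit * sum_{k=0}^{n-1} k_p_x * q * v^(k+1)
With constant q=0.007, v=0.952381
Sum = 0.077839
NSP = 323670 * 0.077839
= 25194.1983


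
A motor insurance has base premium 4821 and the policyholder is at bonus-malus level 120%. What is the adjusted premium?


adjusted = base * BM_level / 100
= 4821 * 120 / 100
= 4821 * 1.2
= 5785.2


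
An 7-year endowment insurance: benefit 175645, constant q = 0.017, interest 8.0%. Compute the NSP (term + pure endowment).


Term component = 14852.9412
Pure endowment = 7_p_x * v^7 * benefit = 0.8869 * 0.58349 * 175645 = 90895.8652
NSP = 105748.8064


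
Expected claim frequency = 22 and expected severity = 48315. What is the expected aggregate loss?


E[S] = E[N] * E[X]
= 22 * 48315
= 1.0629e+06


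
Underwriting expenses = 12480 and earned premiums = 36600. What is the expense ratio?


Expense ratio = expenses / premiums
= 12480 / 36600
= 0.341


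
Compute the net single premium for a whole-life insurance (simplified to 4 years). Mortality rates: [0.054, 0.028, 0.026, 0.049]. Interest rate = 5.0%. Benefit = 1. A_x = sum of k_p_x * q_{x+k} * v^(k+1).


v = 0.952381
Year 0: k_p_x=1.0, q=0.054, term=0.051429
Year 1: k_p_x=0.946, q=0.028, term=0.024025
Year 2: k_p_x=0.919512, q=0.026, term=0.020652
Year 3: k_p_x=0.895605, q=0.049, term=0.036104
A_x = 0.1322


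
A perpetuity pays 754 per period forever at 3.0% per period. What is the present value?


PV = PMT / i
= 754 / 0.03
= 25133.3333


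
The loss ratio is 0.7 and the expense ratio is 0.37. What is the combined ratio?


Combined ratio = loss ratio + expense ratio
= 0.7 + 0.37
= 1.07


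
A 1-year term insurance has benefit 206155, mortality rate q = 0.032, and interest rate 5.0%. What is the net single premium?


NSP = benefit * q * v
v = 1/(1+i) = 0.952381
NSP = 206155 * 0.032 * 0.952381
= 6282.819


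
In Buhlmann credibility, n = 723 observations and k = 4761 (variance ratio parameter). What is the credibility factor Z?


Z = n / (n + k)
= 723 / (723 + 4761)
= 723 / 5484
= 0.1318


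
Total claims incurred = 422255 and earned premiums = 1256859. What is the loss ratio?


Loss ratio = claims / premiums
= 422255 / 1256859
= 0.336


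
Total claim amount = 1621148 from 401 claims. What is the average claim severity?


severity = total / number
= 1621148 / 401
= 4042.7631


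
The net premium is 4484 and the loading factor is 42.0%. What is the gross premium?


Gross = net * (1 + loading)
= 4484 * (1 + 0.42)
= 4484 * 1.42
= 6367.28


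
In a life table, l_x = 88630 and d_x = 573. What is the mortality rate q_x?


q_x = d_x / l_x
= 573 / 88630
= 0.0065


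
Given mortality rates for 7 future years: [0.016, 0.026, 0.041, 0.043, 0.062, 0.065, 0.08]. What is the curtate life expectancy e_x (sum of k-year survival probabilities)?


e_x = sum_{k=1}^{n} k_p_x
k_p_x values:
  1_p_x = 0.984
  2_p_x = 0.958416
  3_p_x = 0.919121
  4_p_x = 0.879599
  5_p_x = 0.825064
  6_p_x = 0.771434
  7_p_x = 0.70972
e_x = 6.0474


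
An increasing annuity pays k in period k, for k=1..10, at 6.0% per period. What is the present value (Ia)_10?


(Ia)_n = sum_{k=1}^{n} k * v^k, v = 1/(1+i)
v = 0.943396
Sum computed term by term:
(Ia)_10 = 36.9624


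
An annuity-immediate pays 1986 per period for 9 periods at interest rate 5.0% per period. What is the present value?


PV = PMT * (1 - (1+i)^(-n)) / i
= 1986 * (1 - (1+0.05)^(-9)) / 0.05
= 1986 * (1 - 0.644609) / 0.05
= 1986 * 7.107822
= 14116.1338


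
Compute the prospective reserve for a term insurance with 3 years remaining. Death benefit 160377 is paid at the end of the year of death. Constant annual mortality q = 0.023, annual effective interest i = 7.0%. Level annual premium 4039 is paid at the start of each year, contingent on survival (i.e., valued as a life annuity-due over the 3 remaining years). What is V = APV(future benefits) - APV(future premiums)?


v = 1/(1+i) = 0.934579
APV(future benefits) per unit = sum_{k=0}^{2} k_p_x * q * v^(k+1) = 0.059044
APV(future benefits) = 160377 * 0.059044 = 9469.2208
Life annuity-due factor ä_{x:3} = sum_{k=0}^{2} k_p_x * v^k = 2.746807
APV(future premiums) = 4039 * 2.746807 = 11094.3523
V = 9469.2208 - 11094.3523
= -1625.1315


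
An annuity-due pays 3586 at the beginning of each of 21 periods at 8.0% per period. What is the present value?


PV_due = PMT * (1-(1+i)^(-n))/i * (1+i)
PV_immediate = 35920.2561
PV_due = 35920.2561 * 1.08
= 38793.8766


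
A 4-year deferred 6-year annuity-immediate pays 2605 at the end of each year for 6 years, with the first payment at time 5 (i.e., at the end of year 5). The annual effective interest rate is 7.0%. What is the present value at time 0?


PV at time 4 of the 6-year annuity-immediate:
a_n = 2605 * (1-(1+0.07)^(-6))/0.07 = 12416.8358
Discount back 4 years to time 0:
PV = 12416.8358 * (1+0.07)^(-4)
= 12416.8358 * 0.762895
= 9472.7446


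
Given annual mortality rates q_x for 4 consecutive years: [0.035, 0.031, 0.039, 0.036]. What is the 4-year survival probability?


p_k = 1 - q_k for each year
Survival = product of (1 - q_k)
= 0.965 * 0.969 * 0.961 * 0.964
= 0.8663


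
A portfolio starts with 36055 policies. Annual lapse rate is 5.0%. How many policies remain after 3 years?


remaining = initial * (1 - lapse)^years
= 36055 * (1 - 0.05)^3
= 36055 * 0.857375
= 30912.6556


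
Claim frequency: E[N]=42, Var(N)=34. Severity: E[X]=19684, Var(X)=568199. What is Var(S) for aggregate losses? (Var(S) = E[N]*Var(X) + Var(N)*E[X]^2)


Var(S) = E[N]*Var(X) + Var(N)*E[X]^2
= 42*568199 + 34*19684^2
= 23864358 + 13173635104
= 1.3197e+10


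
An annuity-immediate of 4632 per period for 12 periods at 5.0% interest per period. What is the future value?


FV = PMT * ((1+i)^n - 1) / i
= 4632 * ((1.05)^12 - 1) / 0.05
= 4632 * (1.795856 - 1) / 0.05
= 73728.13


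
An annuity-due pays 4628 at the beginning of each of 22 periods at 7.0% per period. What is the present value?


PV_due = PMT * (1-(1+i)^(-n))/i * (1+i)
PV_immediate = 51191.421
PV_due = 51191.421 * 1.07
= 54774.8205


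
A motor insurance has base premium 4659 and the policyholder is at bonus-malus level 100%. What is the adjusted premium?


adjusted = base * BM_level / 100
= 4659 * 100 / 100
= 4659 * 1.0
= 4659.0


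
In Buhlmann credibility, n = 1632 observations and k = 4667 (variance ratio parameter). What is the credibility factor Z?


Z = n / (n + k)
= 1632 / (1632 + 4667)
= 1632 / 6299
= 0.2591


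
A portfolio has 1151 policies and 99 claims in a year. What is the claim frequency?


frequency = claims / policies
= 99 / 1151
= 0.086


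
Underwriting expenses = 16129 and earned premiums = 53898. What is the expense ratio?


Expense ratio = expenses / premiums
= 16129 / 53898
= 0.2993


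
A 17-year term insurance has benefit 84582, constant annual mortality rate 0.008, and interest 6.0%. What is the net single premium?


NSP = benefit * sum_{k=0}^{n-1} k_p_x * q * v^(k+1)
With constant q=0.008, v=0.943396
Sum = 0.079533
NSP = 84582 * 0.079533
= 6727.1004


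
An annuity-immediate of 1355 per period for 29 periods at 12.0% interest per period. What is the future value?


FV = PMT * ((1+i)^n - 1) / i
= 1355 * ((1.12)^29 - 1) / 0.12
= 1355 * (26.74993 - 1) / 0.12
= 290759.6315


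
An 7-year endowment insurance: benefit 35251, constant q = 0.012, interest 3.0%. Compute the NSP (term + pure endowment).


Term component = 2546.109
Pure endowment = 7_p_x * v^7 * benefit = 0.918964 * 0.813092 * 35251 = 26339.6185
NSP = 28885.7275


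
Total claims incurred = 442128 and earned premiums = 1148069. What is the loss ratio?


Loss ratio = claims / premiums
= 442128 / 1148069
= 0.3851


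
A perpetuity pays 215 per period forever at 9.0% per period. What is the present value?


PV = PMT / i
= 215 / 0.09
= 2388.8889


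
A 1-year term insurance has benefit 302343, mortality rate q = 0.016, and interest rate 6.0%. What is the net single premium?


NSP = benefit * q * v
v = 1/(1+i) = 0.943396
NSP = 302343 * 0.016 * 0.943396
= 4563.6679


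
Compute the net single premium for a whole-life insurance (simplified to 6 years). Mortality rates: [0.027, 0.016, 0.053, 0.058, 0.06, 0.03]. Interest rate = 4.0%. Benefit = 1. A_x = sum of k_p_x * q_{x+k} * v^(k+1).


v = 0.961538
Year 0: k_p_x=1.0, q=0.027, term=0.025962
Year 1: k_p_x=0.973, q=0.016, term=0.014393
Year 2: k_p_x=0.957432, q=0.053, term=0.045111
Year 3: k_p_x=0.906688, q=0.058, term=0.044952
Year 4: k_p_x=0.8541, q=0.06, term=0.04212
Year 5: k_p_x=0.802854, q=0.03, term=0.019035
A_x = 0.1916


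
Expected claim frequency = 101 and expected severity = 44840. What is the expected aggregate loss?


E[S] = E[N] * E[X]
= 101 * 44840
= 4.5288e+06


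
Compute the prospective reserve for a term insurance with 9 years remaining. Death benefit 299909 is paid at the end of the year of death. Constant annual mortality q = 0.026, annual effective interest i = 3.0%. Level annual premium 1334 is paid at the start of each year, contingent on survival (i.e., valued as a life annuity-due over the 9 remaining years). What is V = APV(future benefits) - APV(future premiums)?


v = 1/(1+i) = 0.970874
APV(future benefits) per unit = sum_{k=0}^{8} k_p_x * q * v^(k+1) = 0.183561
APV(future benefits) = 299909 * 0.183561 = 55051.5452
Life annuity-due factor ä_{x:9} = sum_{k=0}^{8} k_p_x * v^k = 7.271833
APV(future premiums) = 1334 * 7.271833 = 9700.6251
V = 55051.5452 - 9700.6251
= 45350.9201


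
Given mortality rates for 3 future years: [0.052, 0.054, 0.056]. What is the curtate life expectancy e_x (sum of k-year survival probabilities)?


e_x = sum_{k=1}^{n} k_p_x
k_p_x values:
  1_p_x = 0.948
  2_p_x = 0.896808
  3_p_x = 0.846587
e_x = 2.6914


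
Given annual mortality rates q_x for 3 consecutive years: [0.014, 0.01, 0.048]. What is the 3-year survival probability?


p_k = 1 - q_k for each year
Survival = product of (1 - q_k)
= 0.986 * 0.99 * 0.952
= 0.9293


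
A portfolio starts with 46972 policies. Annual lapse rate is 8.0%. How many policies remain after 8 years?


remaining = initial * (1 - lapse)^years
= 46972 * (1 - 0.08)^8
= 46972 * 0.513219
= 24106.9169


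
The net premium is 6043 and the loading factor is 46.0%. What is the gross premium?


Gross = net * (1 + loading)
= 6043 * (1 + 0.46)
= 6043 * 1.46
= 8822.78


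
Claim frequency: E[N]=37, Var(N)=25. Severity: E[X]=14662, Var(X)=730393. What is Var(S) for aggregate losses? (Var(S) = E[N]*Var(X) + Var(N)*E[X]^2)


Var(S) = E[N]*Var(X) + Var(N)*E[X]^2
= 37*730393 + 25*14662^2
= 27024541 + 5374356100
= 5.4014e+09


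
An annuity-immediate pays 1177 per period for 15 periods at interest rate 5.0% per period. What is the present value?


PV = PMT * (1 - (1+i)^(-n)) / i
= 1177 * (1 - (1+0.05)^(-15)) / 0.05
= 1177 * (1 - 0.481017) / 0.05
= 1177 * 10.379658
= 12216.8575


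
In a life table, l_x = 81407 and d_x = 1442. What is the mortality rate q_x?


q_x = d_x / l_x
= 1442 / 81407
= 0.0177


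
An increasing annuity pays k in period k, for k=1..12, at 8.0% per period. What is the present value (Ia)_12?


(Ia)_n = sum_{k=1}^{n} k * v^k, v = 1/(1+i)
v = 0.925926
Sum computed term by term:
(Ia)_12 = 42.17


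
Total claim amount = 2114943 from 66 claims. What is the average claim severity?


severity = total / number
= 2114943 / 66
= 32044.5909


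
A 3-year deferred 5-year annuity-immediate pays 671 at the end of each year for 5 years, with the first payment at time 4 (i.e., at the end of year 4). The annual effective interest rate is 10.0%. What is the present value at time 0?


PV at time 3 of the 5-year annuity-immediate:
a_n = 671 * (1-(1+0.1)^(-5))/0.1 = 2543.6179
Discount back 3 years to time 0:
PV = 2543.6179 * (1+0.1)^(-3)
= 2543.6179 * 0.751315
= 1911.0578


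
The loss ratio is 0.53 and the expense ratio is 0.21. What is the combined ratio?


Combined ratio = loss ratio + expense ratio
= 0.53 + 0.21
= 0.74


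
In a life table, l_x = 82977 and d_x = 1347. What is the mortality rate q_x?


q_x = d_x / l_x
= 1347 / 82977
= 0.0162


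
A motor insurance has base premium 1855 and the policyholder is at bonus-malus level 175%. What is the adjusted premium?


adjusted = base * BM_level / 100
= 1855 * 175 / 100
= 1855 * 1.75
= 3246.25


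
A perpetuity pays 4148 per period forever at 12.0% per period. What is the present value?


PV = PMT / i
= 4148 / 0.12
= 34566.6667


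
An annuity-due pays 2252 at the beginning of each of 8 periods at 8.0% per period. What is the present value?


PV_due = PMT * (1-(1+i)^(-n))/i * (1+i)
PV_immediate = 12941.4309
PV_due = 12941.4309 * 1.08
= 13976.7454


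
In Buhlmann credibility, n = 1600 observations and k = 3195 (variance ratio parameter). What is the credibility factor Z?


Z = n / (n + k)
= 1600 / (1600 + 3195)
= 1600 / 4795
= 0.3337


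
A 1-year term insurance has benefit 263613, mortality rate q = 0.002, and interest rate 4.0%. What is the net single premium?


NSP = benefit * q * v
v = 1/(1+i) = 0.961538
NSP = 263613 * 0.002 * 0.961538
= 506.9481


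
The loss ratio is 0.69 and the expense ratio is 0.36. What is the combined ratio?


Combined ratio = loss ratio + expense ratio
= 0.69 + 0.36
= 1.05


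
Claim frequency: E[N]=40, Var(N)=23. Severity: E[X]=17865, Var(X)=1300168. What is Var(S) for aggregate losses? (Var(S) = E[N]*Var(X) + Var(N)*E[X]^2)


Var(S) = E[N]*Var(X) + Var(N)*E[X]^2
= 40*1300168 + 23*17865^2
= 52006720 + 7340639175
= 7.3926e+09


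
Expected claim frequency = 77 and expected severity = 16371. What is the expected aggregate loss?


E[S] = E[N] * E[X]
= 77 * 16371
= 1.2606e+06


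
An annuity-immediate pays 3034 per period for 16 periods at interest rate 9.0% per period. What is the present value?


PV = PMT * (1 - (1+i)^(-n)) / i
= 3034 * (1 - (1+0.09)^(-16)) / 0.09
= 3034 * (1 - 0.25187) / 0.09
= 3034 * 8.312558
= 25220.3016


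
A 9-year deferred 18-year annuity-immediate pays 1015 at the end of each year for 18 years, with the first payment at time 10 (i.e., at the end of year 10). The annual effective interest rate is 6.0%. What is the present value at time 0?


PV at time 9 of the 18-year annuity-immediate:
a_n = 1015 * (1-(1+0.06)^(-18))/0.06 = 10990.0175
Discount back 9 years to time 0:
PV = 10990.0175 * (1+0.06)^(-9)
= 10990.0175 * 0.591898
= 6504.9745


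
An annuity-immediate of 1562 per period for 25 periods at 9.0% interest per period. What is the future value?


FV = PMT * ((1+i)^n - 1) / i
= 1562 * ((1.09)^25 - 1) / 0.09
= 1562 * (8.623081 - 1) / 0.09
= 132302.7999


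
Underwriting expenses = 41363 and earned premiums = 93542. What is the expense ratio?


Expense ratio = expenses / premiums
= 41363 / 93542
= 0.4422


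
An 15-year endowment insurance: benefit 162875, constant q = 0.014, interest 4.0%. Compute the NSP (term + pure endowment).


Term component = 23249.2059
Pure endowment = 15_p_x * v^15 * benefit = 0.809382 * 0.555265 * 162875 = 73199.4914
NSP = 96448.6973


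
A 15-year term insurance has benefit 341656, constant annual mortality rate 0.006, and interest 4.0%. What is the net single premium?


NSP = benefit * sum_{k=0}^{n-1} k_p_x * q * v^(k+1)
With constant q=0.006, v=0.961538
Sum = 0.064261
NSP = 341656 * 0.064261
= 21954.993


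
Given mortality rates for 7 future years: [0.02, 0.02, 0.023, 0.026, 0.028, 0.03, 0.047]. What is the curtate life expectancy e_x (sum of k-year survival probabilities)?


e_x = sum_{k=1}^{n} k_p_x
k_p_x values:
  1_p_x = 0.98
  2_p_x = 0.9604
  3_p_x = 0.938311
  4_p_x = 0.913915
  5_p_x = 0.888325
  6_p_x = 0.861675
  7_p_x = 0.821177
e_x = 6.3638


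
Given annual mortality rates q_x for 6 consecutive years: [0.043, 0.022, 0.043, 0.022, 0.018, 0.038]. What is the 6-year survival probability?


p_k = 1 - q_k for each year
Survival = product of (1 - q_k)
= 0.957 * 0.978 * 0.957 * 0.978 * 0.982 * 0.962
= 0.8275


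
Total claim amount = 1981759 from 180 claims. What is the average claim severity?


severity = total / number
= 1981759 / 180
= 11009.7722


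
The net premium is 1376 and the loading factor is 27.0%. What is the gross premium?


Gross = net * (1 + loading)
= 1376 * (1 + 0.27)
= 1376 * 1.27
= 1747.52


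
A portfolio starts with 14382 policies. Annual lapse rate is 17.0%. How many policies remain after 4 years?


remaining = initial * (1 - lapse)^years
= 14382 * (1 - 0.17)^4
= 14382 * 0.474583
= 6825.4557


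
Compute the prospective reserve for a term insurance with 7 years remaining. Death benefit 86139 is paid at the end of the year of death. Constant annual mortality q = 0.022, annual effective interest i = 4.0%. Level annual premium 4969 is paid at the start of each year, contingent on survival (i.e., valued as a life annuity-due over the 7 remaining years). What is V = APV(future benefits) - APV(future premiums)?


v = 1/(1+i) = 0.961538
APV(future benefits) per unit = sum_{k=0}^{6} k_p_x * q * v^(k+1) = 0.124074
APV(future benefits) = 86139 * 0.124074 = 10687.6009
Life annuity-due factor ä_{x:7} = sum_{k=0}^{6} k_p_x * v^k = 5.865311
APV(future premiums) = 4969 * 5.865311 = 29144.7313
V = 10687.6009 - 29144.7313
= -18457.1305


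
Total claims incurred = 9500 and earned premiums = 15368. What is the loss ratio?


Loss ratio = claims / premiums
= 9500 / 15368
= 0.6182


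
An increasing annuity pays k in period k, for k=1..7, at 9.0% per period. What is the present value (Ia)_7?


(Ia)_n = sum_{k=1}^{n} k * v^k, v = 1/(1+i)
v = 0.917431
Sum computed term by term:
(Ia)_7 = 18.4075


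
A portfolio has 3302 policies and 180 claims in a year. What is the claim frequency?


frequency = claims / policies
= 180 / 3302
= 0.0545


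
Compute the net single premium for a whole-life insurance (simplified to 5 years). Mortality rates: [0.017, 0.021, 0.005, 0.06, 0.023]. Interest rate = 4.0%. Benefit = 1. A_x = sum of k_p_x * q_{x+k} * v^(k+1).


v = 0.961538
Year 0: k_p_x=1.0, q=0.017, term=0.016346
Year 1: k_p_x=0.983, q=0.021, term=0.019086
Year 2: k_p_x=0.962357, q=0.005, term=0.004278
Year 3: k_p_x=0.957545, q=0.06, term=0.049111
Year 4: k_p_x=0.900093, q=0.023, term=0.017016
A_x = 0.1058


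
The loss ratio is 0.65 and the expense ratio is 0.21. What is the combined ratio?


Combined ratio = loss ratio + expense ratio
= 0.65 + 0.21
= 0.86


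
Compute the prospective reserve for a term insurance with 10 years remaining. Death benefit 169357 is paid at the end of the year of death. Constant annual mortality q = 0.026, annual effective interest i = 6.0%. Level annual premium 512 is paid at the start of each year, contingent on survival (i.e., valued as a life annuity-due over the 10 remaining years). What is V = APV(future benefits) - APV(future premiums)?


v = 1/(1+i) = 0.943396
APV(future benefits) per unit = sum_{k=0}^{9} k_p_x * q * v^(k+1) = 0.172606
APV(future benefits) = 169357 * 0.172606 = 29232.0205
Life annuity-due factor ä_{x:10} = sum_{k=0}^{9} k_p_x * v^k = 7.037011
APV(future premiums) = 512 * 7.037011 = 3602.9494
V = 29232.0205 - 3602.9494
= 25629.0711


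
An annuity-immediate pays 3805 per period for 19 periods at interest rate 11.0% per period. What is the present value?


PV = PMT * (1 - (1+i)^(-n)) / i
= 3805 * (1 - (1+0.11)^(-19)) / 0.11
= 3805 * (1 - 0.137678) / 0.11
= 3805 * 7.839294
= 29828.5145


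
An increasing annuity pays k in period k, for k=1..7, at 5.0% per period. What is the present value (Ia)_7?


(Ia)_n = sum_{k=1}^{n} k * v^k, v = 1/(1+i)
v = 0.952381
Sum computed term by term:
(Ia)_7 = 22.0185


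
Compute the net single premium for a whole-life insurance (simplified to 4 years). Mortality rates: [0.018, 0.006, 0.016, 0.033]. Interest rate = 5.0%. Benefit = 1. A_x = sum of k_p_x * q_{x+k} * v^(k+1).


v = 0.952381
Year 0: k_p_x=1.0, q=0.018, term=0.017143
Year 1: k_p_x=0.982, q=0.006, term=0.005344
Year 2: k_p_x=0.976108, q=0.016, term=0.013491
Year 3: k_p_x=0.96049, q=0.033, term=0.026077
A_x = 0.0621


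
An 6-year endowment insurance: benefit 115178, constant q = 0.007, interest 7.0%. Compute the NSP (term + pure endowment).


Term component = 3781.5967
Pure endowment = 6_p_x * v^6 * benefit = 0.958728 * 0.666342 * 115178 = 73580.4362
NSP = 77362.0329


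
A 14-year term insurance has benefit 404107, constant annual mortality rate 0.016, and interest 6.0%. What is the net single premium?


NSP = benefit * sum_{k=0}^{n-1} k_p_x * q * v^(k+1)
With constant q=0.016, v=0.943396
Sum = 0.136232
NSP = 404107 * 0.136232
= 55052.3002


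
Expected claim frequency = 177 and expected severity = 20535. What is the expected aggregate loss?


E[S] = E[N] * E[X]
= 177 * 20535
= 3.6347e+06


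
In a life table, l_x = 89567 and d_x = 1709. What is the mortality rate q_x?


q_x = d_x / l_x
= 1709 / 89567
= 0.0191


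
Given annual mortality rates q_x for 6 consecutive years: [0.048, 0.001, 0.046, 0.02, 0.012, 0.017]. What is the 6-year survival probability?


p_k = 1 - q_k for each year
Survival = product of (1 - q_k)
= 0.952 * 0.999 * 0.954 * 0.98 * 0.988 * 0.983
= 0.8635


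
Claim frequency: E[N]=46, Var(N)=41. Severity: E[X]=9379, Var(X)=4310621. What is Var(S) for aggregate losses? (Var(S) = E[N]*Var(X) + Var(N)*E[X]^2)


Var(S) = E[N]*Var(X) + Var(N)*E[X]^2
= 46*4310621 + 41*9379^2
= 198288566 + 3606591281
= 3.8049e+09


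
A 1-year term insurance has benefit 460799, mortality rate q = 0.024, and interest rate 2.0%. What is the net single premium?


NSP = benefit * q * v
v = 1/(1+i) = 0.980392
NSP = 460799 * 0.024 * 0.980392
= 10842.3294


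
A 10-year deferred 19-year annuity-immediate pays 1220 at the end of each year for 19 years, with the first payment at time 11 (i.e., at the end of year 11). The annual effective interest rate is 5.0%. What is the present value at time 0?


PV at time 10 of the 19-year annuity-immediate:
a_n = 1220 * (1-(1+0.05)^(-19))/0.05 = 14744.0914
Discount back 10 years to time 0:
PV = 14744.0914 * (1+0.05)^(-10)
= 14744.0914 * 0.613913
= 9051.5932


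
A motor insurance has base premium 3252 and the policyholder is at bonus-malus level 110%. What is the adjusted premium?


adjusted = base * BM_level / 100
= 3252 * 110 / 100
= 3252 * 1.1
= 3577.2


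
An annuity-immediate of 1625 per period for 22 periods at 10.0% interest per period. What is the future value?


FV = PMT * ((1+i)^n - 1) / i
= 1625 * ((1.1)^22 - 1) / 0.1
= 1625 * (8.140275 - 1) / 0.1
= 116029.4678


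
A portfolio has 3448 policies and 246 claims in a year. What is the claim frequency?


frequency = claims / policies
= 246 / 3448
= 0.0713


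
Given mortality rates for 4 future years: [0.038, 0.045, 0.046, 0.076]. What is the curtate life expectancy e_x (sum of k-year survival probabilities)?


e_x = sum_{k=1}^{n} k_p_x
k_p_x values:
  1_p_x = 0.962
  2_p_x = 0.91871
  3_p_x = 0.876449
  4_p_x = 0.809839
e_x = 3.567


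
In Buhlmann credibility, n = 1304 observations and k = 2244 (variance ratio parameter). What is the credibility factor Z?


Z = n / (n + k)
= 1304 / (1304 + 2244)
= 1304 / 3548
= 0.3675


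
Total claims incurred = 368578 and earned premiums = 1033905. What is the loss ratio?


Loss ratio = claims / premiums
= 368578 / 1033905
= 0.3565


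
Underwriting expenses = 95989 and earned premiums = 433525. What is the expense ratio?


Expense ratio = expenses / premiums
= 95989 / 433525
= 0.2214


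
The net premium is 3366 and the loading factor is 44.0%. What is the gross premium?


Gross = net * (1 + loading)
= 3366 * (1 + 0.44)
= 3366 * 1.44
= 4847.04


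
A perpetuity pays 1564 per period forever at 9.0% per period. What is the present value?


PV = PMT / i
= 1564 / 0.09
= 17377.7778


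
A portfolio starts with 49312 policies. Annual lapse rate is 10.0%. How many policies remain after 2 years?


remaining = initial * (1 - lapse)^years
= 49312 * (1 - 0.1)^2
= 49312 * 0.81
= 39942.72


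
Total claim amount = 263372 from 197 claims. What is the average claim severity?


severity = total / number
= 263372 / 197
= 1336.9137


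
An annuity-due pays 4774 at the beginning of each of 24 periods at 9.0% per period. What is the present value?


PV_due = PMT * (1-(1+i)^(-n))/i * (1+i)
PV_immediate = 46339.3646
PV_due = 46339.3646 * 1.09
= 50509.9074


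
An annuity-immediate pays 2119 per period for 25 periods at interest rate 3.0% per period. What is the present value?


PV = PMT * (1 - (1+i)^(-n)) / i
= 2119 * (1 - (1+0.03)^(-25)) / 0.03
= 2119 * (1 - 0.477606) / 0.03
= 2119 * 17.413148
= 36898.46


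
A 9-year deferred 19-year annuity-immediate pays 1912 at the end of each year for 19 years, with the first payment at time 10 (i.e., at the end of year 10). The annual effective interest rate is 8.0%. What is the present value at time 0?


PV at time 9 of the 19-year annuity-immediate:
a_n = 1912 * (1-(1+0.08)^(-19))/0.08 = 18362.0817
Discount back 9 years to time 0:
PV = 18362.0817 * (1+0.08)^(-9)
= 18362.0817 * 0.500249
= 9185.6124


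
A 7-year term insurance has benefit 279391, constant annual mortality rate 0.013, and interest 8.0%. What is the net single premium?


NSP = benefit * sum_{k=0}^{n-1} k_p_x * q * v^(k+1)
With constant q=0.013, v=0.925926
Sum = 0.065361
NSP = 279391 * 0.065361
= 18261.2038


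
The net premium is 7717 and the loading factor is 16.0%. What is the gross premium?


Gross = net * (1 + loading)
= 7717 * (1 + 0.16)
= 7717 * 1.16
= 8951.72


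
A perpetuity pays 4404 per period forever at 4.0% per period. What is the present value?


PV = PMT / i
= 4404 / 0.04
= 110100.0


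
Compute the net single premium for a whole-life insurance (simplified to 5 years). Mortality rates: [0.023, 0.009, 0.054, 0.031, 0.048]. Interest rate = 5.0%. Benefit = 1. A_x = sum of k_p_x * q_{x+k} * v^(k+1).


v = 0.952381
Year 0: k_p_x=1.0, q=0.023, term=0.021905
Year 1: k_p_x=0.977, q=0.009, term=0.007976
Year 2: k_p_x=0.968207, q=0.054, term=0.045164
Year 3: k_p_x=0.915924, q=0.031, term=0.02336
Year 4: k_p_x=0.88753, q=0.048, term=0.033379
A_x = 0.1318


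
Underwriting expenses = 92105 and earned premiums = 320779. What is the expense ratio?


Expense ratio = expenses / premiums
= 92105 / 320779
= 0.2871


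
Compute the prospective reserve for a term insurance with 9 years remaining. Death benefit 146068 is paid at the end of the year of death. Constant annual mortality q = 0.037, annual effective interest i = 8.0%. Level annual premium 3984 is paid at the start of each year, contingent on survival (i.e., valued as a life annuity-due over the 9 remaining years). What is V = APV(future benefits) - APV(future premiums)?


v = 1/(1+i) = 0.925926
APV(future benefits) per unit = sum_{k=0}^{8} k_p_x * q * v^(k+1) = 0.203561
APV(future benefits) = 146068 * 0.203561 = 29733.8126
Life annuity-due factor ä_{x:9} = sum_{k=0}^{8} k_p_x * v^k = 5.941793
APV(future premiums) = 3984 * 5.941793 = 23672.105
V = 29733.8126 - 23672.105
= 6061.7076
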